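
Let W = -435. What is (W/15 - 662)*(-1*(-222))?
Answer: -153402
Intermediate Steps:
(W/15 - 662)*(-1*(-222)) = (-435/15 - 662)*(-1*(-222)) = (-435*1/15 - 662)*222 = (-29 - 662)*222 = -691*222 = -153402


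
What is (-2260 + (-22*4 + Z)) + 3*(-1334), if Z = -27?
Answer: -6377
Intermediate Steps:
(-2260 + (-22*4 + Z)) + 3*(-1334) = (-2260 + (-22*4 - 27)) + 3*(-1334) = (-2260 + (-88 - 27)) - 4002 = (-2260 - 115) - 4002 = -2375 - 4002 = -6377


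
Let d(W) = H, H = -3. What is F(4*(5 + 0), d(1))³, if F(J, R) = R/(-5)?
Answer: 27/125 ≈ 0.21600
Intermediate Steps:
d(W) = -3
F(J, R) = -R/5 (F(J, R) = R*(-⅕) = -R/5)
F(4*(5 + 0), d(1))³ = (-⅕*(-3))³ = (⅗)³ = 27/125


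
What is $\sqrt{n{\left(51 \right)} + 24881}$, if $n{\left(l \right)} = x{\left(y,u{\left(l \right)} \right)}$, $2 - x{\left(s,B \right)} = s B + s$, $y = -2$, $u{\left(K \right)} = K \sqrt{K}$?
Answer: $\sqrt{24885 + 102 \sqrt{51}} \approx 160.04$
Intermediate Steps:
$u{\left(K \right)} = K^{\frac{3}{2}}$
$x{\left(s,B \right)} = 2 - s - B s$ ($x{\left(s,B \right)} = 2 - \left(s B + s\right) = 2 - \left(B s + s\right) = 2 - \left(s + B s\right) = 2 - s - B s$)
$n{\left(l \right)} = 4 + 2 l^{\frac{3}{2}}$ ($n{\left(l \right)} = 2 - -2 - l^{\frac{3}{2}} \left(-2\right) = 2 + 2 + 2 l^{\frac{3}{2}} = 4 + 2 l^{\frac{3}{2}}$)
$\sqrt{n{\left(51 \right)} + 24881} = \sqrt{\left(4 + 2 \cdot 51^{\frac{3}{2}}\right) + 24881} = \sqrt{\left(4 + 2 \cdot 51 \sqrt{51}\right) + 24881} = \sqrt{\left(4 + 102 \sqrt{51}\right) + 24881} = \sqrt{24885 + 102 \sqrt{51}}$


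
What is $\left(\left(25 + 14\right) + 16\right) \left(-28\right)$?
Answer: $-1540$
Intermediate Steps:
$\left(\left(25 + 14\right) + 16\right) \left(-28\right) = \left(39 + 16\right) \left(-28\right) = 55 \left(-28\right) = -1540$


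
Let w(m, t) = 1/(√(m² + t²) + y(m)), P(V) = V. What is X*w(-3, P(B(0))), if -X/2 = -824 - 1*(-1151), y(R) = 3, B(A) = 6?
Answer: 109/2 - 109*√5/2 ≈ -67.366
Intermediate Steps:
X = -654 (X = -2*(-824 - 1*(-1151)) = -2*(-824 + 1151) = -2*327 = -654)
w(m, t) = 1/(3 + √(m² + t²)) (w(m, t) = 1/(√(m² + t²) + 3) = 1/(3 + √(m² + t²)))
X*w(-3, P(B(0))) = -654/(3 + √((-3)² + 6²)) = -654/(3 + √(9 + 36)) = -654/(3 + √45) = -654/(3 + 3*√5)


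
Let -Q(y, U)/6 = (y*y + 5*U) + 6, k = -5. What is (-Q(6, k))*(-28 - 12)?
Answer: -4080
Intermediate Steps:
Q(y, U) = -36 - 30*U - 6*y² (Q(y, U) = -6*((y*y + 5*U) + 6) = -6*((y² + 5*U) + 6) = -6*(6 + y² + 5*U) = -36 - 30*U - 6*y²)
(-Q(6, k))*(-28 - 12) = (-(-36 - 30*(-5) - 6*6²))*(-28 - 12) = -(-36 + 150 - 6*36)*(-40) = -(-36 + 150 - 216)*(-40) = -1*(-102)*(-40) = 102*(-40) = -4080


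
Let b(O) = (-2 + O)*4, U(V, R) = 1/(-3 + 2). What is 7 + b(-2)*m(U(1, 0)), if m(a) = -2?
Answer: 39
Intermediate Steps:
U(V, R) = -1 (U(V, R) = 1/(-1) = -1)
b(O) = -8 + 4*O
7 + b(-2)*m(U(1, 0)) = 7 + (-8 + 4*(-2))*(-2) = 7 + (-8 - 8)*(-2) = 7 - 16*(-2) = 7 + 32 = 39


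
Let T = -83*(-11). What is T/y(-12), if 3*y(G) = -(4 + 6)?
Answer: -2739/10 ≈ -273.90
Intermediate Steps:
y(G) = -10/3 (y(G) = (-(4 + 6))/3 = (-1*10)/3 = (⅓)*(-10) = -10/3)
T = 913
T/y(-12) = 913/(-10/3) = 913*(-3/10) = -2739/10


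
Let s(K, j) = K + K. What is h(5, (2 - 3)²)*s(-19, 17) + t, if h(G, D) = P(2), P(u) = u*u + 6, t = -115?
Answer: -495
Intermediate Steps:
s(K, j) = 2*K
P(u) = 6 + u² (P(u) = u² + 6 = 6 + u²)
h(G, D) = 10 (h(G, D) = 6 + 2² = 6 + 4 = 10)
h(5, (2 - 3)²)*s(-19, 17) + t = 10*(2*(-19)) - 115 = 10*(-38) - 115 = -380 - 115 = -495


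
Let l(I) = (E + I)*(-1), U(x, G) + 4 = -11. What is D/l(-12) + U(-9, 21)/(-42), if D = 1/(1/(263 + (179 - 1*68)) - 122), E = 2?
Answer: 1138057/3193890 ≈ 0.35632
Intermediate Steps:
U(x, G) = -15 (U(x, G) = -4 - 11 = -15)
l(I) = -2 - I (l(I) = (2 + I)*(-1) = -2 - I)
D = -374/45627 (D = 1/(1/(263 + (179 - 68)) - 122) = 1/(1/(263 + 111) - 122) = 1/(1/374 - 122) = 1/(-45627/374) = -374/45627 ≈ -0.0081969)
D/l(-12) + U(-9, 21)/(-42) = -374/(45627*(-2 - 1*(-12))) - 15/(-42) = -374/(45627*(-2 + 12)) - 15*(-1/42) = -374/45627/10 + 5/14 = -374/45627*⅒ + 5/14 = -187/228135 + 5/14 = 1138057/3193890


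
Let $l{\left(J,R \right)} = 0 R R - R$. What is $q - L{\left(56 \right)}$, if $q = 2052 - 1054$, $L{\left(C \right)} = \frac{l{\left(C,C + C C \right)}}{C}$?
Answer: $1055$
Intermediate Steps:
$l{\left(J,R \right)} = - R$ ($l{\left(J,R \right)} = 0 R - R = 0 - R = - R$)
$L{\left(C \right)} = \frac{- C - C^{2}}{C}$ ($L{\left(C \right)} = \frac{\left(-1\right) \left(C + C C\right)}{C} = \frac{\left(-1\right) \left(C + C^{2}\right)}{C} = \frac{- C - C^{2}}{C}$)
$q = 998$
$q - L{\left(56 \right)} = 998 - \left(-1 - 56\right) = 998 - -57 = 998 + 57 = 1055$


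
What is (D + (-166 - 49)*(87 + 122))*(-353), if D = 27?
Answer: 15852524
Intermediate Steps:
(D + (-166 - 49)*(87 + 122))*(-353) = (27 + (-166 - 49)*(87 + 122))*(-353) = (27 - 215*209)*(-353) = (27 - 44935)*(-353) = -44908*(-353) = 15852524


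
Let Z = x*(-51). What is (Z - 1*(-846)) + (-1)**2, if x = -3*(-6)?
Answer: -71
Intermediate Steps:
x = 18
Z = -918 (Z = 18*(-51) = -918)
(Z - 1*(-846)) + (-1)**2 = (-918 - 1*(-846)) + (-1)**2 = (-918 + 846) + 1 = -72 + 1 = -71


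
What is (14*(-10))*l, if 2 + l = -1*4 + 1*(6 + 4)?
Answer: -560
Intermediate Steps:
l = 4 (l = -2 + (-1*4 + 1*(6 + 4)) = -2 + (-4 + 1*10) = -2 + (-4 + 10) = -2 + 6 = 4)
(14*(-10))*l = (14*(-10))*4 = -140*4 = -560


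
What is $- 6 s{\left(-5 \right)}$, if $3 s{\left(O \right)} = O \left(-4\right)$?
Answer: $-40$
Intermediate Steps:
$s{\left(O \right)} = - \frac{4 O}{3}$ ($s{\left(O \right)} = \frac{O \left(-4\right)}{3} = \frac{\left(-4\right) O}{3} = - \frac{4 O}{3}$)
$- 6 s{\left(-5 \right)} = - 6 \left(\left(- \frac{4}{3}\right) \left(-5\right)\right) = \left(-6\right) \frac{20}{3} = -40$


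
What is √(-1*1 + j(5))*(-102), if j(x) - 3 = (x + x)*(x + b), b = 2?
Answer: -612*√2 ≈ -865.50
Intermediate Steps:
j(x) = 3 + 2*x*(2 + x) (j(x) = 3 + (x + x)*(x + 2) = 3 + (2*x)*(2 + x) = 3 + 2*x*(2 + x))
√(-1*1 + j(5))*(-102) = √(-1*1 + (3 + 2*5² + 4*5))*(-102) = √(-1 + (3 + 2*25 + 20))*(-102) = √(-1 + (3 + 50 + 20))*(-102) = √(-1 + 73)*(-102) = √72*(-102) = (6*√2)*(-102) = -612*√2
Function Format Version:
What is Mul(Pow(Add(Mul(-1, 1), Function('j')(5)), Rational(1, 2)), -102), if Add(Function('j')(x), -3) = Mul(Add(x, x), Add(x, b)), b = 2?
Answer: Mul(-612, Pow(2, Rational(1, 2))) ≈ -865.50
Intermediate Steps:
Function('j')(x) = Add(3, Mul(2, x, Add(2, x))) (Function('j')(x) = Add(3, Mul(Add(x, x), Add(x, 2))) = Add(3, Mul(Mul(2, x), Add(2, x))) = Add(3, Mul(2, x, Add(2, x))))
Mul(Pow(Add(Mul(-1, 1), Function('j')(5)), Rational(1, 2)), -102) = Mul(Pow(Add(Mul(-1, 1), Add(3, Mul(2, Pow(5, 2)), Mul(4, 5))), Rational(1, 2)), -102) = Mul(Pow(Add(-1, Add(3, Mul(2, 25), 20)), Rational(1, 2)), -102) = Mul(Pow(Add(-1, Add(3, 50, 20)), Rational(1, 2)), -102) = Mul(Pow(Add(-1, 73), Rational(1, 2)), -102) = Mul(Pow(72, Rational(1, 2)), -102) = Mul(Mul(6, Pow(2, Rational(1, 2))), -102) = Mul(-612, Pow(2, Rational(1, 2)))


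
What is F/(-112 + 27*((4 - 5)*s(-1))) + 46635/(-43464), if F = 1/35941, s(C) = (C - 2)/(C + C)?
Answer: -170404396701/158817528440 ≈ -1.0730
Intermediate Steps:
s(C) = (-2 + C)/(2*C) (s(C) = (-2 + C)/((2*C)) = (-2 + C)*(1/(2*C)) = (-2 + C)/(2*C))
F = 1/35941 ≈ 2.7823e-5
F/(-112 + 27*((4 - 5)*s(-1))) + 46635/(-43464) = 1/(35941*(-112 + 27*((4 - 5)*((½)*(-2 - 1)/(-1))))) + 46635/(-43464) = 1/(35941*(-112 + 27*(-(-1)*(-3)/2))) + 46635*(-1/43464) = 1/(35941*(-112 + 27*(-1*3/2))) - 15545/14488 = 1/(35941*(-112 + 27*(-3/2))) - 15545/14488 = 1/(35941*(-112 - 81/2)) - 15545/14488 = 1/(35941*(-305/2)) - 15545/14488 = (1/35941)*(-2/305) - 15545/14488 = -2/10962005 - 15545/14488 = -170404396701/158817528440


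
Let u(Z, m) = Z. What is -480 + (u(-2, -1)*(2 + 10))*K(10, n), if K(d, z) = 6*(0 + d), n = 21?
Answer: -1920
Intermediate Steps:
K(d, z) = 6*d
-480 + (u(-2, -1)*(2 + 10))*K(10, n) = -480 + (-2*(2 + 10))*(6*10) = -480 - 2*12*60 = -480 - 24*60 = -480 - 1440 = -1920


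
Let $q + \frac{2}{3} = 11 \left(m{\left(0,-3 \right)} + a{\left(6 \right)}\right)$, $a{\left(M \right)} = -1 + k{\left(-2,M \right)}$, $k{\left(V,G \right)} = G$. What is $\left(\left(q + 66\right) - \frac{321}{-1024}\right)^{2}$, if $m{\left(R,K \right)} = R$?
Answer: $\frac{137364373129}{9437184} \approx 14556.0$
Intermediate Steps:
$a{\left(M \right)} = -1 + M$
$q = \frac{163}{3}$ ($q = - \frac{2}{3} + 11 \left(0 + \left(-1 + 6\right)\right) = - \frac{2}{3} + 11 \left(0 + 5\right) = - \frac{2}{3} + 11 \cdot 5 = - \frac{2}{3} + 55 = \frac{163}{3} \approx 54.333$)
$\left(\left(q + 66\right) - \frac{321}{-1024}\right)^{2} = \left(\left(\frac{163}{3} + 66\right) - \frac{321}{-1024}\right)^{2} = \left(\frac{361}{3} - - \frac{321}{1024}\right)^{2} = \left(\frac{361}{3} + \frac{321}{1024}\right)^{2} = \left(\frac{370627}{3072}\right)^{2} = \frac{137364373129}{9437184}$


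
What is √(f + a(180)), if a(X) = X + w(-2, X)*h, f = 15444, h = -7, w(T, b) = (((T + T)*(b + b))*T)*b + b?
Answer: 42*I*√2049 ≈ 1901.2*I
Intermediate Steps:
w(T, b) = b + 4*T²*b² (w(T, b) = (((2*T)*(2*b))*T)*b + b = ((4*T*b)*T)*b + b = (4*b*T²)*b + b = 4*T²*b² + b = b + 4*T²*b²)
a(X) = X - 7*X*(1 + 16*X) (a(X) = X + (X*(1 + 4*X*(-2)²))*(-7) = X + (X*(1 + 4*X*4))*(-7) = X + (X*(1 + 16*X))*(-7) = X - 7*X*(1 + 16*X))
√(f + a(180)) = √(15444 + 2*180*(-3 - 56*180)) = √(15444 + 2*180*(-3 - 10080)) = √(15444 + 2*180*(-10083)) = √(15444 - 3629880) = √(-3614436) = 42*I*√2049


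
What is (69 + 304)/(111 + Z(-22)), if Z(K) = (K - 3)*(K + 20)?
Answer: 373/161 ≈ 2.3168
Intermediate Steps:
Z(K) = (-3 + K)*(20 + K)
(69 + 304)/(111 + Z(-22)) = (69 + 304)/(111 + (-60 + (-22)**2 + 17*(-22))) = 373/(111 + (-60 + 484 - 374)) = 373/(111 + 50) = 373/161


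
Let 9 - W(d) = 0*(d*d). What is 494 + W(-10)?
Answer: 503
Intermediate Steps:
W(d) = 9 (W(d) = 9 - 0*d*d = 9 - 0*d² = 9 - 1*0 = 9 + 0 = 9)
494 + W(-10) = 494 + 9 = 503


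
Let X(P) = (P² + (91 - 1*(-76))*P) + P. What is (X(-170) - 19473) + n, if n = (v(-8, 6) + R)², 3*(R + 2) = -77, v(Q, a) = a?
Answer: -167972/9 ≈ -18664.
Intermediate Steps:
X(P) = P² + 168*P (X(P) = (P² + (91 + 76)*P) + P = (P² + 167*P) + P = P² + 168*P)
R = -83/3 (R = -2 + (⅓)*(-77) = -2 - 77/3 = -83/3 ≈ -27.667)
n = 4225/9 (n = (6 - 83/3)² = (-65/3)² = 4225/9 ≈ 469.44)
(X(-170) - 19473) + n = (-170*(168 - 170) - 19473) + 4225/9 = (-170*(-2) - 19473) + 4225/9 = (340 - 19473) + 4225/9 = -19133 + 4225/9 = -167972/9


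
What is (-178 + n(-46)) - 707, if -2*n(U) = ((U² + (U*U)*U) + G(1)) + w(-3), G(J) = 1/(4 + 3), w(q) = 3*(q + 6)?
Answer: 327043/7 ≈ 46720.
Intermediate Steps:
w(q) = 18 + 3*q (w(q) = 3*(6 + q) = 18 + 3*q)
G(J) = ⅐ (G(J) = 1/7 = ⅐)
n(U) = -32/7 - U²/2 - U³/2 (n(U) = -(((U² + (U*U)*U) + ⅐) + (18 + 3*(-3)))/2 = -(((U² + U²*U) + ⅐) + (18 - 9))/2 = -(((U² + U³) + ⅐) + 9)/2 = -((⅐ + U² + U³) + 9)/2 = -(64/7 + U² + U³)/2 = -32/7 - U²/2 - U³/2)
(-178 + n(-46)) - 707 = (-178 + (-32/7 - ½*(-46)² - ½*(-46)³)) - 707 = (-178 + (-32/7 - ½*2116 - ½*(-97336))) - 707 = (-178 + (-32/7 - 1058 + 48668)) - 707 = (-178 + 333238/7) - 707 = 331992/7 - 707 = 327043/7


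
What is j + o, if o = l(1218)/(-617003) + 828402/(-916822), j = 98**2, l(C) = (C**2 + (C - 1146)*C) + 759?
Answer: 2715428425560760/282840962233 ≈ 9600.5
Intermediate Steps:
l(C) = 759 + C**2 + C*(-1146 + C) (l(C) = (C**2 + (-1146 + C)*C) + 759 = (C**2 + C*(-1146 + C)) + 759 = 759 + C**2 + C*(-1146 + C))
j = 9604
o = -976175724972/282840962233 (o = (759 - 1146*1218 + 2*1218**2)/(-617003) + 828402/(-916822) = (759 - 1395828 + 2*1483524)*(-1/617003) + 828402*(-1/916822) = (759 - 1395828 + 2967048)*(-1/617003) - 414201/458411 = 1571979*(-1/617003) - 414201/458411 = -1571979/617003 - 414201/458411 = -976175724972/282840962233 ≈ -3.4513)
j + o = 9604 - 976175724972/282840962233 = 2715428425560760/282840962233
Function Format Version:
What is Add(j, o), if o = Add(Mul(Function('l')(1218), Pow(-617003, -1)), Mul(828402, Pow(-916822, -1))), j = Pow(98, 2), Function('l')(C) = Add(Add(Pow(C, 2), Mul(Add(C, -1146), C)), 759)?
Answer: Rational(2715428425560760, 282840962233) ≈ 9600.5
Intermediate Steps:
Function('l')(C) = Add(759, Pow(C, 2), Mul(C, Add(-1146, C))) (Function('l')(C) = Add(Add(Pow(C, 2), Mul(Add(-1146, C), C)), 759) = Add(Add(Pow(C, 2), Mul(C, Add(-1146, C))), 759) = Add(759, Pow(C, 2), Mul(C, Add(-1146, C))))
j = 9604
o = Rational(-976175724972, 282840962233) (o = Add(Mul(Add(759, Mul(-1146, 1218), Mul(2, Pow(1218, 2))), Pow(-617003, -1)), Mul(828402, Pow(-916822, -1))) = Add(Mul(Add(759, -1395828, Mul(2, 1483524)), Rational(-1, 617003)), Mul(828402, Rational(-1, 916822))) = Add(Mul(Add(759, -1395828, 2967048), Rational(-1, 617003)), Rational(-414201, 458411)) = Add(Mul(1571979, Rational(-1, 617003)), Rational(-414201, 458411)) = Add(Rational(-1571979, 617003), Rational(-414201, 458411)) = Rational(-976175724972, 282840962233) ≈ -3.4513)
Add(j, o) = Add(9604, Rational(-976175724972, 282840962233)) = Rational(2715428425560760, 282840962233)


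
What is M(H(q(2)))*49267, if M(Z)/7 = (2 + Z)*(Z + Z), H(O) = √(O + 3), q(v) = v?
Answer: 3448690 + 1379476*√5 ≈ 6.5333e+6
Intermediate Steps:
H(O) = √(3 + O)
M(Z) = 14*Z*(2 + Z) (M(Z) = 7*((2 + Z)*(Z + Z)) = 7*((2 + Z)*(2*Z)) = 7*(2*Z*(2 + Z)) = 14*Z*(2 + Z))
M(H(q(2)))*49267 = (14*√(3 + 2)*(2 + √(3 + 2)))*49267 = (14*√5*(2 + √5))*49267 = 689738*√5*(2 + √5)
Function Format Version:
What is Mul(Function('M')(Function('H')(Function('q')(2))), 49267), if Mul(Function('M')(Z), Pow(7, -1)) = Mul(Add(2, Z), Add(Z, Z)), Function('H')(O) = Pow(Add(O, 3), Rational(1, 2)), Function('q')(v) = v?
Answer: Add(3448690, Mul(1379476, Pow(5, Rational(1, 2)))) ≈ 6.5333e+6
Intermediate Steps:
Function('H')(O) = Pow(Add(3, O), Rational(1, 2))
Function('M')(Z) = Mul(14, Z, Add(2, Z)) (Function('M')(Z) = Mul(7, Mul(Add(2, Z), Add(Z, Z))) = Mul(7, Mul(Add(2, Z), Mul(2, Z))) = Mul(7, Mul(2, Z, Add(2, Z))) = Mul(14, Z, Add(2, Z)))
Mul(Function('M')(Function('H')(Function('q')(2))), 49267) = Mul(Mul(14, Pow(Add(3, 2), Rational(1, 2)), Add(2, Pow(Add(3, 2), Rational(1, 2)))), 49267) = Mul(Mul(14, Pow(5, Rational(1, 2)), Add(2, Pow(5, Rational(1, 2)))), 49267) = Mul(689738, Pow(5, Rational(1, 2)), Add(2, Pow(5, Rational(1, 2))))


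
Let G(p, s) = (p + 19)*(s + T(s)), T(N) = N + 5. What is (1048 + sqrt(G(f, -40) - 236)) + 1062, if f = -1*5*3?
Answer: 2110 + 2*I*sqrt(134) ≈ 2110.0 + 23.152*I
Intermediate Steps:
f = -15 (f = -5*3 = -15)
T(N) = 5 + N
G(p, s) = (5 + 2*s)*(19 + p) (G(p, s) = (p + 19)*(s + (5 + s)) = (19 + p)*(5 + 2*s) = (5 + 2*s)*(19 + p))
(1048 + sqrt(G(f, -40) - 236)) + 1062 = (1048 + sqrt((95 + 38*(-40) - 15*(-40) - 15*(5 - 40)) - 236)) + 1062 = (1048 + sqrt((95 - 1520 + 600 - 15*(-35)) - 236)) + 1062 = (1048 + sqrt((95 - 1520 + 600 + 525) - 236)) + 1062 = (1048 + sqrt(-300 - 236)) + 1062 = (1048 + sqrt(-536)) + 1062 = (1048 + 2*I*sqrt(134)) + 1062 = 2110 + 2*I*sqrt(134)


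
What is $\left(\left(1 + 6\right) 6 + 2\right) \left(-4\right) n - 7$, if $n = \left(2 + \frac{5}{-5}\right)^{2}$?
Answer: $-183$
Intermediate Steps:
$n = 1$ ($n = \left(2 + 5 \left(- \frac{1}{5}\right)\right)^{2} = \left(2 - 1\right)^{2} = 1^{2} = 1$)
$\left(\left(1 + 6\right) 6 + 2\right) \left(-4\right) n - 7 = \left(\left(1 + 6\right) 6 + 2\right) \left(-4\right) 1 - 7 = \left(7 \cdot 6 + 2\right) \left(-4\right) 1 - 7 = \left(42 + 2\right) \left(-4\right) 1 - 7 = 44 \left(-4\right) 1 - 7 = \left(-176\right) 1 - 7 = -176 - 7 = -183$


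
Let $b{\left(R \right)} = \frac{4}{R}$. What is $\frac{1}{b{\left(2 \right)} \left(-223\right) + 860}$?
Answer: $\frac{1}{414} \approx 0.0024155$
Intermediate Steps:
$\frac{1}{b{\left(2 \right)} \left(-223\right) + 860} = \frac{1}{\frac{4}{2} \left(-223\right) + 860} = \frac{1}{4 \cdot \frac{1}{2} \left(-223\right) + 860} = \frac{1}{2 \left(-223\right) + 860} = \frac{1}{-446 + 860} = \frac{1}{414}$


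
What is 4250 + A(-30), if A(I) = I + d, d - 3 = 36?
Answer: 4259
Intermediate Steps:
d = 39 (d = 3 + 36 = 39)
A(I) = 39 + I (A(I) = I + 39 = 39 + I)
4250 + A(-30) = 4250 + (39 - 30) = 4250 + 9 = 4259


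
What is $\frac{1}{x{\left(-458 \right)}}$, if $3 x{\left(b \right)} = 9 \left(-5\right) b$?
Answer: $\frac{1}{6870} \approx 0.00014556$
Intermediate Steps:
$x{\left(b \right)} = - 15 b$ ($x{\left(b \right)} = \frac{9 \left(-5\right) b}{3} = \frac{\left(-45\right) b}{3} = - 15 b$)
$\frac{1}{x{\left(-458 \right)}} = \frac{1}{\left(-15\right) \left(-458\right)} = \frac{1}{6870}$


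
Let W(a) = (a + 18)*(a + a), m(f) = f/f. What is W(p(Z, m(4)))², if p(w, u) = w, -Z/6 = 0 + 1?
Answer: 20736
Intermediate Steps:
Z = -6 (Z = -6*(0 + 1) = -6*1 = -6)
m(f) = 1
W(a) = 2*a*(18 + a) (W(a) = (18 + a)*(2*a) = 2*a*(18 + a))
W(p(Z, m(4)))² = (2*(-6)*(18 - 6))² = (2*(-6)*12)² = (-144)² = 20736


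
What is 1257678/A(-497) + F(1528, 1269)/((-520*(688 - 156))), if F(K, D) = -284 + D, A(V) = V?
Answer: -9940700899/3928288 ≈ -2530.5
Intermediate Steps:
1257678/A(-497) + F(1528, 1269)/((-520*(688 - 156))) = 1257678/(-497) + (-284 + 1269)/((-520*(688 - 156))) = 1257678*(-1/497) + 985/((-520*532)) = -1257678/497 + 985/(-276640) = -1257678/497 + 985*(-1/276640) = -1257678/497 - 197/55328 = -9940700899/3928288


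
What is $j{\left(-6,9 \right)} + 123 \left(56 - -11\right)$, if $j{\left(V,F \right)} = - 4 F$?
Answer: $8205$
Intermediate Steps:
$j{\left(-6,9 \right)} + 123 \left(56 - -11\right) = \left(-4\right) 9 + 123 \left(56 - -11\right) = -36 + 123 \left(56 + 11\right) = -36 + 123 \cdot 67 = -36 + 8241 = 8205$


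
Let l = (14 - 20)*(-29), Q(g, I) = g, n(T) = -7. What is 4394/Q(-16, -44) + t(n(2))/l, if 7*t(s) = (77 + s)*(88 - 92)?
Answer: -191299/696 ≈ -274.85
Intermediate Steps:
t(s) = -44 - 4*s/7 (t(s) = ((77 + s)*(88 - 92))/7 = ((77 + s)*(-4))/7 = (-308 - 4*s)/7 = -44 - 4*s/7)
l = 174 (l = -6*(-29) = 174)
4394/Q(-16, -44) + t(n(2))/l = 4394/(-16) + (-44 - 4/7*(-7))/174 = 4394*(-1/16) + (-44 + 4)*(1/174) = -2197/8 - 40*1/174 = -2197/8 - 20/87 = -191299/696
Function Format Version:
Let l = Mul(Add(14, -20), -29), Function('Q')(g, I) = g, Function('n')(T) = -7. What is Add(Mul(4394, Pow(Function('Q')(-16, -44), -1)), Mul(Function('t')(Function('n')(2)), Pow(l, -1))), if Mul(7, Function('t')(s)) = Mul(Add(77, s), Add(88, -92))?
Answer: Rational(-191299, 696) ≈ -274.85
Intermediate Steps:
Function('t')(s) = Add(-44, Mul(Rational(-4, 7), s)) (Function('t')(s) = Mul(Rational(1, 7), Mul(Add(77, s), Add(88, -92))) = Mul(Rational(1, 7), Mul(Add(77, s), -4)) = Mul(Rational(1, 7), Add(-308, Mul(-4, s))) = Add(-44, Mul(Rational(-4, 7), s)))
l = 174 (l = Mul(-6, -29) = 174)
Add(Mul(4394, Pow(Function('Q')(-16, -44), -1)), Mul(Function('t')(Function('n')(2)), Pow(l, -1))) = Add(Mul(4394, Pow(-16, -1)), Mul(Add(-44, Mul(Rational(-4, 7), -7)), Pow(174, -1))) = Add(Mul(4394, Rational(-1, 16)), Mul(Add(-44, 4), Rational(1, 174))) = Add(Rational(-2197, 8), Mul(-40, Rational(1, 174))) = Add(Rational(-2197, 8), Rational(-20, 87)) = Rational(-191299, 696)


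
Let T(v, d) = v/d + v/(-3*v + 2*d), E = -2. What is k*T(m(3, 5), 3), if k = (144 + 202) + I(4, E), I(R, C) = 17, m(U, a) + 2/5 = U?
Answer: -3146/15 ≈ -209.73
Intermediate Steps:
m(U, a) = -⅖ + U
k = 363 (k = (144 + 202) + 17 = 346 + 17 = 363)
k*T(m(3, 5), 3) = 363*(3*(-⅖ + 3)*(3 - (-⅖ + 3))/(3*(-3*(-⅖ + 3) + 2*3))) = 363*(3*(13/5)*(⅓)*(3 - 1*13/5)/(-3*13/5 + 6)) = 363*(3*(13/5)*(⅓)*(3 - 13/5)/(-39/5 + 6)) = 363*(3*(13/5)*(⅓)*(⅖)/(-9/5)) = 363*(3*(13/5)*(⅓)*(-5/9)*(⅖)) = 363*(-26/45) = -3146/15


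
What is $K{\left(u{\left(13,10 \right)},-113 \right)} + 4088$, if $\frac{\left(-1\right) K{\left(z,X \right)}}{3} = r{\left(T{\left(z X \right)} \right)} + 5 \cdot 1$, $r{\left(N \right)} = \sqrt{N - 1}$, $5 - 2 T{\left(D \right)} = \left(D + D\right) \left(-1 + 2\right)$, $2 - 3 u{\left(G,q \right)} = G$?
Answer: $4073 - \frac{i \sqrt{14862}}{2} \approx 4073.0 - 60.955 i$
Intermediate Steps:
$u{\left(G,q \right)} = \frac{2}{3} - \frac{G}{3}$
$T{\left(D \right)} = \frac{5}{2} - D$ ($T{\left(D \right)} = \frac{5}{2} - \frac{\left(D + D\right) \left(-1 + 2\right)}{2} = \frac{5}{2} - \frac{2 D 1}{2} = \frac{5}{2} - \frac{2 D}{2} = \frac{5}{2} - D$)
$r{\left(N \right)} = \sqrt{-1 + N}$
$K{\left(z,X \right)} = -15 - 3 \sqrt{\frac{3}{2} - X z}$ ($K{\left(z,X \right)} = - 3 \left(\sqrt{-1 - \left(- \frac{5}{2} + z X\right)} + 5 \cdot 1\right) = - 3 \left(\sqrt{-1 - \left(- \frac{5}{2} + X z\right)} + 5\right) = - 3 \left(\sqrt{\frac{3}{2} - X z} + 5\right) = - 3 \left(5 + \sqrt{\frac{3}{2} - X z}\right) = -15 - 3 \sqrt{\frac{3}{2} - X z}$)
$K{\left(u{\left(13,10 \right)},-113 \right)} + 4088 = \left(-15 - \frac{3 \sqrt{6 - - 452 \left(\frac{2}{3} - \frac{13}{3}\right)}}{2}\right) + 4088 = \left(-15 - \frac{3 \sqrt{6 - \left(-452\right) \left(- \frac{11}{3}\right)}}{2}\right) + 4088 = \left(-15 - \frac{3 \sqrt{6 - \frac{4972}{3}}}{2}\right) + 4088 = \left(-15 - \frac{3 \sqrt{- \frac{4954}{3}}}{2}\right) + 4088 = \left(-15 - \frac{3 \frac{i \sqrt{14862}}{3}}{2}\right) + 4088 = \left(-15 - \frac{i \sqrt{14862}}{2}\right) + 4088 = 4073 - \frac{i \sqrt{14862}}{2}$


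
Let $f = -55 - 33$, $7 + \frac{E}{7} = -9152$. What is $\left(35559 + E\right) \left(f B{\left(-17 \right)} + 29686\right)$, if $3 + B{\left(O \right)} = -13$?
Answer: $-887858076$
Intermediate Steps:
$E = -64113$ ($E = -49 + 7 \left(-9152\right) = -49 - 64064 = -64113$)
$B{\left(O \right)} = -16$ ($B{\left(O \right)} = -3 - 13 = -16$)
$f = -88$
$\left(35559 + E\right) \left(f B{\left(-17 \right)} + 29686\right) = \left(35559 - 64113\right) \left(\left(-88\right) \left(-16\right) + 29686\right) = - 28554 \left(1408 + 29686\right) = \left(-28554\right) 31094 = -887858076$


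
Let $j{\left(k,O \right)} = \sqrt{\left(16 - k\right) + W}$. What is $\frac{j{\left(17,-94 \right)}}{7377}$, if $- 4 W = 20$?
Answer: $\frac{i \sqrt{6}}{7377} \approx 0.00033204 i$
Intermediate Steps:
$W = -5$ ($W = \left(- \frac{1}{4}\right) 20 = -5$)
$j{\left(k,O \right)} = \sqrt{11 - k}$ ($j{\left(k,O \right)} = \sqrt{\left(16 - k\right) - 5} = \sqrt{11 - k}$)
$\frac{j{\left(17,-94 \right)}}{7377} = \frac{\sqrt{11 - 17}}{7377} = \sqrt{11 - 17} \cdot \frac{1}{7377} = \sqrt{-6} \cdot \frac{1}{7377} = i \sqrt{6} \cdot \frac{1}{7377} = \frac{i \sqrt{6}}{7377}$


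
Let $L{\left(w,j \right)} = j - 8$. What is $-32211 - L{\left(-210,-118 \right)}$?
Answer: $-32085$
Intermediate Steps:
$L{\left(w,j \right)} = -8 + j$ ($L{\left(w,j \right)} = j - 8 = -8 + j$)
$-32211 - L{\left(-210,-118 \right)} = -32211 - \left(-8 - 118\right) = -32211 - -126 = -32211 + 126 = -32085$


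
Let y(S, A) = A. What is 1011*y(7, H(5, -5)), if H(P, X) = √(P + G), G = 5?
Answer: 1011*√10 ≈ 3197.1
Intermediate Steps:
H(P, X) = √(5 + P) (H(P, X) = √(P + 5) = √(5 + P))
1011*y(7, H(5, -5)) = 1011*√(5 + 5) = 1011*√10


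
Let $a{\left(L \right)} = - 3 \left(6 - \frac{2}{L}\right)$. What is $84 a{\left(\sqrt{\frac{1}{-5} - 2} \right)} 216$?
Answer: $-326592 - \frac{108864 i \sqrt{55}}{11} \approx -3.2659 \cdot 10^{5} - 73396.0 i$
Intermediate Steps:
$a{\left(L \right)} = -18 + \frac{6}{L}$
$84 a{\left(\sqrt{\frac{1}{-5} - 2} \right)} 216 = 84 \left(-18 + \frac{6}{\sqrt{\frac{1}{-5} - 2}}\right) 216 = 84 \left(-18 + \frac{6}{\sqrt{- \frac{1}{5} - 2}}\right) 216 = 84 \left(-18 + \frac{6}{\sqrt{- \frac{11}{5}}}\right) 216 = 84 \left(-18 + \frac{6}{\frac{1}{5} i \sqrt{55}}\right) 216 = 84 \left(-18 + 6 \left(- \frac{i \sqrt{55}}{11}\right)\right) 216 = 84 \left(-18 - \frac{6 i \sqrt{55}}{11}\right) 216 = \left(-1512 - \frac{504 i \sqrt{55}}{11}\right) 216 = -326592 - \frac{108864 i \sqrt{55}}{11}$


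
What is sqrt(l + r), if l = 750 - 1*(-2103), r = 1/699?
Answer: 2*sqrt(348494838)/699 ≈ 53.414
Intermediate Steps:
r = 1/699 ≈ 0.0014306
l = 2853 (l = 750 + 2103 = 2853)
sqrt(l + r) = sqrt(2853 + 1/699) = sqrt(1994248/699) = 2*sqrt(348494838)/699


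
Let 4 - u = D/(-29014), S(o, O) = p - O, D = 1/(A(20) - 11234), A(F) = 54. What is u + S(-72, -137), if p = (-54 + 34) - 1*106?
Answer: 4865647799/324376520 ≈ 15.000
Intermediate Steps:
D = -1/11180 (D = 1/(54 - 11234) = 1/(-11180) = -1/11180 ≈ -8.9445e-5)
p = -126 (p = -20 - 106 = -126)
S(o, O) = -126 - O
u = 1297506079/324376520 (u = 4 - (-1)/(11180*(-29014)) = 4 - (-1)*(-1)/(11180*29014) = 4 - 1*1/324376520 = 4 - 1/324376520 = 1297506079/324376520 ≈ 4.0000)
u + S(-72, -137) = 1297506079/324376520 + (-126 - 1*(-137)) = 1297506079/324376520 + (-126 + 137) = 1297506079/324376520 + 11 = 4865647799/324376520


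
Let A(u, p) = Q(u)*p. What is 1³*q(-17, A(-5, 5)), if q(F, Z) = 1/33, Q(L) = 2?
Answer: 1/33 ≈ 0.030303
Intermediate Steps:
A(u, p) = 2*p
q(F, Z) = 1/33
1³*q(-17, A(-5, 5)) = 1³*(1/33) = 1*(1/33) = 1/33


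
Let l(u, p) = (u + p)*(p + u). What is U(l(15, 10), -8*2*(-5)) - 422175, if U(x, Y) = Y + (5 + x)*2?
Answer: -420835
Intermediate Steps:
l(u, p) = (p + u)² (l(u, p) = (p + u)*(p + u) = (p + u)²)
U(x, Y) = 10 + Y + 2*x (U(x, Y) = Y + (10 + 2*x) = 10 + Y + 2*x)
U(l(15, 10), -8*2*(-5)) - 422175 = (10 - 8*2*(-5) + 2*(10 + 15)²) - 422175 = (10 - 16*(-5) + 2*25²) - 422175 = (10 + 80 + 2*625) - 422175 = (10 + 80 + 1250) - 422175 = 1340 - 422175 = -420835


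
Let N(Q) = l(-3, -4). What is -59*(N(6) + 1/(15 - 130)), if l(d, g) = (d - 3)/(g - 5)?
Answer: -13393/345 ≈ -38.820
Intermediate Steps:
l(d, g) = (-3 + d)/(-5 + g)
N(Q) = 2/3 (N(Q) = (-3 - 3)/(-5 - 4) = -6/(-9) = -1/9*(-6) = 2/3)
-59*(N(6) + 1/(15 - 130)) = -59*(2/3 + 1/(15 - 130)) = -59*(2/3 + 1/(-115)) = -59*(2/3 - 1/115) = -59*227/345 = -13393/345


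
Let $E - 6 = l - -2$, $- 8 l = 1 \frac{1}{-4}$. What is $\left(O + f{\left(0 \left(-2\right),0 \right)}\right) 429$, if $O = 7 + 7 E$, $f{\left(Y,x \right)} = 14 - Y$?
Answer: $\frac{1060059}{32} \approx 33127.0$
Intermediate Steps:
$l = \frac{1}{32}$ ($l = - \frac{1 \frac{1}{-4}}{8} = - \frac{1 \left(- \frac{1}{4}\right)}{8} = \left(- \frac{1}{8}\right) \left(- \frac{1}{4}\right) = \frac{1}{32} \approx 0.03125$)
$E = \frac{257}{32}$ ($E = 6 + \left(\frac{1}{32} - -2\right) = 6 + \left(\frac{1}{32} + 2\right) = 6 + \frac{65}{32} = \frac{257}{32} \approx 8.0313$)
$O = \frac{2023}{32}$ ($O = 7 + 7 \cdot \frac{257}{32} = 7 + \frac{1799}{32} = \frac{2023}{32} \approx 63.219$)
$\left(O + f{\left(0 \left(-2\right),0 \right)}\right) 429 = \left(\frac{2023}{32} + \left(14 - 0 \left(-2\right)\right)\right) 429 = \left(\frac{2023}{32} + \left(14 - 0\right)\right) 429 = \left(\frac{2023}{32} + \left(14 + 0\right)\right) 429 = \left(\frac{2023}{32} + 14\right) 429 = \frac{2471}{32} \cdot 429 = \frac{1060059}{32}$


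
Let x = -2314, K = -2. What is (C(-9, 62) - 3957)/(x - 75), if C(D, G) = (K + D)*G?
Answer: 4639/2389 ≈ 1.9418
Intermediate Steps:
C(D, G) = G*(-2 + D) (C(D, G) = (-2 + D)*G = G*(-2 + D))
(C(-9, 62) - 3957)/(x - 75) = (62*(-2 - 9) - 3957)/(-2314 - 75) = (62*(-11) - 3957)/(-2389) = (-682 - 3957)*(-1/2389) = -4639*(-1/2389) = 4639/2389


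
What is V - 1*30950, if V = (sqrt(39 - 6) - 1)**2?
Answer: -30950 + (1 - sqrt(33))**2 ≈ -30928.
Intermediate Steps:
V = (-1 + sqrt(33))**2 (V = (sqrt(33) - 1)**2 = (-1 + sqrt(33))**2 ≈ 22.511)
V - 1*30950 = (1 - sqrt(33))**2 - 1*30950 = (1 - sqrt(33))**2 - 30950 = -30950 + (1 - sqrt(33))**2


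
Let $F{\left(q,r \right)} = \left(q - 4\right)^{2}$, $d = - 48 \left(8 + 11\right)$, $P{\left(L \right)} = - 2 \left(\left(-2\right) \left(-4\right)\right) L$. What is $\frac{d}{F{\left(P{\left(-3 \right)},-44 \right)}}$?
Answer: $- \frac{57}{121} \approx -0.47107$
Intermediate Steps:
$P{\left(L \right)} = - 16 L$ ($P{\left(L \right)} = \left(-2\right) 8 L = - 16 L$)
$d = -912$ ($d = \left(-48\right) 19 = -912$)
$F{\left(q,r \right)} = \left(-4 + q\right)^{2}$
$\frac{d}{F{\left(P{\left(-3 \right)},-44 \right)}} = - \frac{912}{\left(-4 - -48\right)^{2}} = - \frac{912}{\left(-4 + 48\right)^{2}} = - \frac{912}{44^{2}} = - \frac{912}{1936} = \left(-912\right) \frac{1}{1936} = - \frac{57}{121}$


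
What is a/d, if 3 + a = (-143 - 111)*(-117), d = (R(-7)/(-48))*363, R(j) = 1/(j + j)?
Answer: 6656160/121 ≈ 55010.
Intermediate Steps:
R(j) = 1/(2*j)
d = 121/224 (d = (((1/2)/(-7))/(-48))*363 = (((1/2)*(-1/7))*(-1/48))*363 = -1/14*(-1/48)*363 = (1/672)*363 = 121/224 ≈ 0.54018)
a = 29715 (a = -3 + (-143 - 111)*(-117) = -3 - 254*(-117) = -3 + 29718 = 29715)
a/d = 29715/(121/224) = 29715*(224/121) = 6656160/121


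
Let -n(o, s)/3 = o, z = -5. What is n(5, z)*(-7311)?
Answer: 109665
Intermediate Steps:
n(o, s) = -3*o
n(5, z)*(-7311) = -3*5*(-7311) = -15*(-7311) = 109665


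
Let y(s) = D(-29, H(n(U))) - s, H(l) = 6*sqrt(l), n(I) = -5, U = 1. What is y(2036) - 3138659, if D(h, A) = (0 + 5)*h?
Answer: -3140840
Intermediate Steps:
D(h, A) = 5*h
y(s) = -145 - s (y(s) = 5*(-29) - s = -145 - s)
y(2036) - 3138659 = (-145 - 1*2036) - 3138659 = (-145 - 2036) - 3138659 = -2181 - 3138659 = -3140840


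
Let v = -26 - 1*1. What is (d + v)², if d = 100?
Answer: 5329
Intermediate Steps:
v = -27 (v = -26 - 1 = -27)
(d + v)² = (100 - 27)² = 73² = 5329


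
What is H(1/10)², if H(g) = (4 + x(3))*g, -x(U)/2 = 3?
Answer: 1/25 ≈ 0.040000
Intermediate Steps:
x(U) = -6 (x(U) = -2*3 = -6)
H(g) = -2*g (H(g) = (4 - 6)*g = -2*g)
H(1/10)² = (-2/10)² = (-2*⅒)² = (-⅕)² = 1/25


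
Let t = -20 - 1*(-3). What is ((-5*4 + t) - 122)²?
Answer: 25281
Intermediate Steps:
t = -17 (t = -20 + 3 = -17)
((-5*4 + t) - 122)² = ((-5*4 - 17) - 122)² = ((-20 - 17) - 122)² = (-37 - 122)² = (-159)² = 25281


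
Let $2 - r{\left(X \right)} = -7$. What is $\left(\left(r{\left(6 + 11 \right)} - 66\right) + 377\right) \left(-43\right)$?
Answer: $-13760$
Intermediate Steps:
$r{\left(X \right)} = 9$ ($r{\left(X \right)} = 2 - -7 = 2 + 7 = 9$)
$\left(\left(r{\left(6 + 11 \right)} - 66\right) + 377\right) \left(-43\right) = \left(\left(9 - 66\right) + 377\right) \left(-43\right) = \left(-57 + 377\right) \left(-43\right) = 320 \left(-43\right) = -13760$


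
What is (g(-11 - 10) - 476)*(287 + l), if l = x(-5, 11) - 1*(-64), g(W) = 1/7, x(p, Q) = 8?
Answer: -1195829/7 ≈ -1.7083e+5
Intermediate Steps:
g(W) = ⅐
l = 72 (l = 8 - 1*(-64) = 8 + 64 = 72)
(g(-11 - 10) - 476)*(287 + l) = (⅐ - 476)*(287 + 72) = -3331/7*359 = -1195829/7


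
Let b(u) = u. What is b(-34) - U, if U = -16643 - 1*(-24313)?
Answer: -7704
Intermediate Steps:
U = 7670 (U = -16643 + 24313 = 7670)
b(-34) - U = -34 - 1*7670 = -34 - 7670 = -7704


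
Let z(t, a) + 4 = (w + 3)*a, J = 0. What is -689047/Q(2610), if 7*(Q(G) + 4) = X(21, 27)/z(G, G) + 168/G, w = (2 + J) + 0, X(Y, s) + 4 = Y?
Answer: 27372440308290/158527597 ≈ 1.7267e+5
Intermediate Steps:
X(Y, s) = -4 + Y
w = 2 (w = (2 + 0) + 0 = 2 + 0 = 2)
z(t, a) = -4 + 5*a (z(t, a) = -4 + (2 + 3)*a = -4 + 5*a)
Q(G) = -4 + 24/G + 17/(7*(-4 + 5*G)) (Q(G) = -4 + ((-4 + 21)/(-4 + 5*G) + 168/G)/7 = -4 + (17/(-4 + 5*G) + 168/G)/7 = -4 + (24/G + 17/(7*(-4 + 5*G))) = -4 + 24/G + 17/(7*(-4 + 5*G)))
-689047/Q(2610) = -689047*18270*(-4 + 5*2610)/(-672 - 140*2610² + 969*2610) = -689047*18270*(-4 + 13050)/(-672 - 140*6812100 + 2529090) = -689047*238350420/(-672 - 953694000 + 2529090) = -689047/((⅐)*(1/2610)*(1/13046)*(-951165582)) = -689047/(-158527597/39725070) = -689047*(-39725070/158527597) = 27372440308290/158527597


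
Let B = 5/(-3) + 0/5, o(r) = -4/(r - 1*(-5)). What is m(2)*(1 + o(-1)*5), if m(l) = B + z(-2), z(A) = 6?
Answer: -52/3 ≈ -17.333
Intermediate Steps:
o(r) = -4/(5 + r) (o(r) = -4/(r + 5) = -4/(5 + r))
B = -5/3 (B = 5*(-1/3) + 0*(1/5) = -5/3 + 0 = -5/3 ≈ -1.6667)
m(l) = 13/3 (m(l) = -5/3 + 6 = 13/3)
m(2)*(1 + o(-1)*5) = 13*(1 - 4/(5 - 1)*5)/3 = 13*(1 - 4/4*5)/3 = 13*(1 - 4*1/4*5)/3 = 13*(1 - 1*5)/3 = 13*(1 - 5)/3 = (13/3)*(-4) = -52/3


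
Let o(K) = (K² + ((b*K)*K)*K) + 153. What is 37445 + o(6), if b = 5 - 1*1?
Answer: 38498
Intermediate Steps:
b = 4 (b = 5 - 1 = 4)
o(K) = 153 + K² + 4*K³ (o(K) = (K² + ((4*K)*K)*K) + 153 = (K² + (4*K²)*K) + 153 = (K² + 4*K³) + 153 = 153 + K² + 4*K³)
37445 + o(6) = 37445 + (153 + 6² + 4*6³) = 37445 + (153 + 36 + 4*216) = 37445 + (153 + 36 + 864) = 37445 + 1053 = 38498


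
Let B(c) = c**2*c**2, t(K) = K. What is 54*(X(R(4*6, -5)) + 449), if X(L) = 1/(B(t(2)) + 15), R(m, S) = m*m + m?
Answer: 751680/31 ≈ 24248.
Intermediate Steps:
R(m, S) = m + m**2 (R(m, S) = m**2 + m = m + m**2)
B(c) = c**4
X(L) = 1/31 (X(L) = 1/(2**4 + 15) = 1/(16 + 15) = 1/31)
54*(X(R(4*6, -5)) + 449) = 54*(1/31 + 449) = 54*(13920/31) = 751680/31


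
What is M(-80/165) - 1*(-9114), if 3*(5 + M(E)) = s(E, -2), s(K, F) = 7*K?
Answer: 901679/99 ≈ 9107.9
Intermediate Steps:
M(E) = -5 + 7*E/3 (M(E) = -5 + (7*E)/3 = -5 + 7*E/3)
M(-80/165) - 1*(-9114) = (-5 + 7*(-80/165)/3) - 1*(-9114) = (-5 + 7*(-80*1/165)/3) + 9114 = (-5 + (7/3)*(-16/33)) + 9114 = (-5 - 112/99) + 9114 = -607/99 + 9114 = 901679/99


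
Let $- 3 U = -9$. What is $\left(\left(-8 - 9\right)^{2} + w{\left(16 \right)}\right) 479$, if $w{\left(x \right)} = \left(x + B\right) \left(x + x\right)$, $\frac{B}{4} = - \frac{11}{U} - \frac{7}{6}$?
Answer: $\frac{262013}{3} \approx 87338.0$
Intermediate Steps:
$U = 3$ ($U = \left(- \frac{1}{3}\right) \left(-9\right) = 3$)
$B = - \frac{58}{3}$ ($B = 4 \left(- \frac{11}{3} - \frac{7}{6}\right) = 4 \left(- \frac{29}{6}\right) = - \frac{58}{3} \approx -19.333$)
$w{\left(x \right)} = 2 x \left(- \frac{58}{3} + x\right)$ ($w{\left(x \right)} = \left(x - \frac{58}{3}\right) \left(x + x\right) = \left(- \frac{58}{3} + x\right) 2 x = 2 x \left(- \frac{58}{3} + x\right)$)
$\left(\left(-8 - 9\right)^{2} + w{\left(16 \right)}\right) 479 = \left(\left(-8 - 9\right)^{2} + \frac{2}{3} \cdot 16 \left(-58 + 3 \cdot 16\right)\right) 479 = \left(\left(-17\right)^{2} + \frac{2}{3} \cdot 16 \left(-58 + 48\right)\right) 479 = \left(289 + \frac{2}{3} \cdot 16 \left(-10\right)\right) 479 = \left(289 - \frac{320}{3}\right) 479 = \frac{547}{3} \cdot 479 = \frac{262013}{3}$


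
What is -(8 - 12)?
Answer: 4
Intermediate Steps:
-(8 - 12) = -1*(-4) = 4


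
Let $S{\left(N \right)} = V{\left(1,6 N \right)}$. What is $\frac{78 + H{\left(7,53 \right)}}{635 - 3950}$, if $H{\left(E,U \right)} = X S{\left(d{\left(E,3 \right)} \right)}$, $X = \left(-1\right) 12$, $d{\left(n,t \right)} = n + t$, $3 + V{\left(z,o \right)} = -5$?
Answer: $- \frac{58}{1105} \approx -0.052489$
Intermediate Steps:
$V{\left(z,o \right)} = -8$ ($V{\left(z,o \right)} = -3 - 5 = -8$)
$S{\left(N \right)} = -8$
$X = -12$
$H{\left(E,U \right)} = 96$ ($H{\left(E,U \right)} = \left(-12\right) \left(-8\right) = 96$)
$\frac{78 + H{\left(7,53 \right)}}{635 - 3950} = \frac{78 + 96}{635 - 3950} = \frac{174}{-3315} = 174 \left(- \frac{1}{3315}\right) = - \frac{58}{1105}$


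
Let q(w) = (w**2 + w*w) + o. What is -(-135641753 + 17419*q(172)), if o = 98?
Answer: -896712701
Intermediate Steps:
q(w) = 98 + 2*w**2 (q(w) = (w**2 + w*w) + 98 = (w**2 + w**2) + 98 = 2*w**2 + 98 = 98 + 2*w**2)
-(-135641753 + 17419*q(172)) = -(-133934691 + 1030647392) = -17419/(1/(-7787 + (98 + 59168))) = -17419/(1/(-7787 + 59266)) = -17419/(1/51479) = -17419/1/51479 = -17419*51479 = -896712701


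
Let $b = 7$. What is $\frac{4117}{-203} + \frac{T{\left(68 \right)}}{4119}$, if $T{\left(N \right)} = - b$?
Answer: $- \frac{16959344}{836157} \approx -20.282$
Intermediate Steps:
$T{\left(N \right)} = -7$ ($T{\left(N \right)} = \left(-1\right) 7 = -7$)
$\frac{4117}{-203} + \frac{T{\left(68 \right)}}{4119} = \frac{4117}{-203} - \frac{7}{4119} = 4117 \left(- \frac{1}{203}\right) - \frac{7}{4119} = - \frac{4117}{203} - \frac{7}{4119} = - \frac{16959344}{836157}$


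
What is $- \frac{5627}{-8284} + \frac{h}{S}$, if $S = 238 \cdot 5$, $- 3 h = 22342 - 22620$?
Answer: $\frac{11195671}{14786940} \approx 0.75713$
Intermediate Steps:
$h = \frac{278}{3}$ ($h = - \frac{22342 - 22620}{3} = \left(- \frac{1}{3}\right) \left(-278\right) = \frac{278}{3} \approx 92.667$)
$S = 1190$
$- \frac{5627}{-8284} + \frac{h}{S} = - \frac{5627}{-8284} + \frac{278}{3 \cdot 1190} = \left(-5627\right) \left(- \frac{1}{8284}\right) + \frac{278}{3} \cdot \frac{1}{1190} = \frac{5627}{8284} + \frac{139}{1785} = \frac{11195671}{14786940}$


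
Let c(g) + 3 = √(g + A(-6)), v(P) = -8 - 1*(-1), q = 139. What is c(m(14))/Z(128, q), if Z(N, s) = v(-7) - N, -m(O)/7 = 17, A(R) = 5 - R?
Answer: 1/45 - 2*I*√3/45 ≈ 0.022222 - 0.07698*I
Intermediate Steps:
v(P) = -7 (v(P) = -8 + 1 = -7)
m(O) = -119 (m(O) = -7*17 = -119)
Z(N, s) = -7 - N
c(g) = -3 + √(11 + g) (c(g) = -3 + √(g + (5 - 1*(-6))) = -3 + √(g + (5 + 6)) = -3 + √(g + 11) = -3 + √(11 + g))
c(m(14))/Z(128, q) = (-3 + √(11 - 119))/(-7 - 1*128) = (-3 + √(-108))/(-7 - 128) = (-3 + 6*I*√3)/(-135) = (-3 + 6*I*√3)*(-1/135) = 1/45 - 2*I*√3/45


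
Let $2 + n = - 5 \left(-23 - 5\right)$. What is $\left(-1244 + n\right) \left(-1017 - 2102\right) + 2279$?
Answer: $3451893$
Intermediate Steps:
$n = 138$ ($n = -2 - 5 \left(-23 - 5\right) = -2 - -140 = -2 + 140 = 138$)
$\left(-1244 + n\right) \left(-1017 - 2102\right) + 2279 = \left(-1244 + 138\right) \left(-1017 - 2102\right) + 2279 = \left(-1106\right) \left(-3119\right) + 2279 = 3449614 + 2279 = 3451893$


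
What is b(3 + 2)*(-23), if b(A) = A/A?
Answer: -23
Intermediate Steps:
b(A) = 1
b(3 + 2)*(-23) = 1*(-23) = -23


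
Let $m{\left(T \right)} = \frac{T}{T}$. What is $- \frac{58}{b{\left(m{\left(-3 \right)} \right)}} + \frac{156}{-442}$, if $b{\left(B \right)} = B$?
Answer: $- \frac{992}{17} \approx -58.353$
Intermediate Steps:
$m{\left(T \right)} = 1$
$- \frac{58}{b{\left(m{\left(-3 \right)} \right)}} + \frac{156}{-442} = - \frac{58}{1} + \frac{156}{-442} = \left(-58\right) 1 + 156 \left(- \frac{1}{442}\right) = -58 - \frac{6}{17} = - \frac{992}{17}$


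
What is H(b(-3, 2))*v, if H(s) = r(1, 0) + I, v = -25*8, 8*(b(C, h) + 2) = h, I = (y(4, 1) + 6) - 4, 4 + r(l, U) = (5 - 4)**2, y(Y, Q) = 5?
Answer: -800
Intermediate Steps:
r(l, U) = -3 (r(l, U) = -4 + (5 - 4)**2 = -4 + 1**2 = -4 + 1 = -3)
I = 7 (I = (5 + 6) - 4 = 11 - 4 = 7)
b(C, h) = -2 + h/8
v = -200
H(s) = 4 (H(s) = -3 + 7 = 4)
H(b(-3, 2))*v = 4*(-200) = -800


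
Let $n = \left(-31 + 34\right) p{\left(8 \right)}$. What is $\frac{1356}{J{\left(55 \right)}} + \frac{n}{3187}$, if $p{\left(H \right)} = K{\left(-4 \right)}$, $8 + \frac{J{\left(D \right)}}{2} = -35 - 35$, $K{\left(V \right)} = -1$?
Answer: $- \frac{360170}{41431} \approx -8.6933$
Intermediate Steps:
$J{\left(D \right)} = -156$ ($J{\left(D \right)} = -16 + 2 \left(-35 - 35\right) = -16 + 2 \left(-70\right) = -16 - 140 = -156$)
$p{\left(H \right)} = -1$
$n = -3$ ($n = \left(-31 + 34\right) \left(-1\right) = 3 \left(-1\right) = -3$)
$\frac{1356}{J{\left(55 \right)}} + \frac{n}{3187} = \frac{1356}{-156} - \frac{3}{3187} = 1356 \left(- \frac{1}{156}\right) - \frac{3}{3187} = - \frac{113}{13} - \frac{3}{3187} = - \frac{360170}{41431}$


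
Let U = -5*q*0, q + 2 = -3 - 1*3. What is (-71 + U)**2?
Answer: 5041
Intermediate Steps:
q = -8 (q = -2 + (-3 - 1*3) = -2 + (-3 - 3) = -2 - 6 = -8)
U = 0 (U = -5*(-8)*0 = 40*0 = 0)
(-71 + U)**2 = (-71 + 0)**2 = (-71)**2 = 5041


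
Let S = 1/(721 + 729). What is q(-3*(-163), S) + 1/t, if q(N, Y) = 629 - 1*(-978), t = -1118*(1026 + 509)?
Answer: 2757820909/1716130 ≈ 1607.0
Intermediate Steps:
t = -1716130 (t = -1118*1535 = -1716130)
S = 1/1450 ≈ 0.00068966
q(N, Y) = 1607 (q(N, Y) = 629 + 978 = 1607)
q(-3*(-163), S) + 1/t = 1607 + 1/(-1716130) = 1607 - 1/1716130 = 2757820909/1716130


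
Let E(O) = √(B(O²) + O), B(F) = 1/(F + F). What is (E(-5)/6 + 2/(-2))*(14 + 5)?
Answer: -19 + 19*I*√498/60 ≈ -19.0 + 7.0667*I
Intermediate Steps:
B(F) = 1/(2*F)
E(O) = √(O + 1/(2*O²)) (E(O) = √(1/(2*(O²)) + O) = √(1/(2*O²) + O) = √(O + 1/(2*O²)))
(E(-5)/6 + 2/(-2))*(14 + 5) = ((√(2/(-5)² + 4*(-5))/2)/6 + 2/(-2))*(14 + 5) = ((√(2*(1/25) - 20)/2)*(⅙) + 2*(-½))*19 = ((√(2/25 - 20)/2)*(⅙) - 1)*19 = ((√(-498/25)/2)*(⅙) - 1)*19 = (((I*√498/5)/2)*(⅙) - 1)*19 = ((I*√498/10)*(⅙) - 1)*19 = (I*√498/60 - 1)*19 = (-1 + I*√498/60)*19 = -19 + 19*I*√498/60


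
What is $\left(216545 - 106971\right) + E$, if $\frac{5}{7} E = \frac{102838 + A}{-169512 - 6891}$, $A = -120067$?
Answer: $\frac{32215344071}{294005} \approx 1.0957 \cdot 10^{5}$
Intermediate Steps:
$E = \frac{40201}{294005}$ ($E = \frac{7 \frac{102838 - 120067}{-169512 - 6891}}{5} = \frac{7 \left(- \frac{17229}{-176403}\right)}{5} = \frac{7 \left(\left(-17229\right) \left(- \frac{1}{176403}\right)\right)}{5} = \frac{7}{5} \cdot \frac{5743}{58801} = \frac{40201}{294005} \approx 0.13674$)
$\left(216545 - 106971\right) + E = \left(216545 - 106971\right) + \frac{40201}{294005} = 109574 + \frac{40201}{294005} = \frac{32215344071}{294005}$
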